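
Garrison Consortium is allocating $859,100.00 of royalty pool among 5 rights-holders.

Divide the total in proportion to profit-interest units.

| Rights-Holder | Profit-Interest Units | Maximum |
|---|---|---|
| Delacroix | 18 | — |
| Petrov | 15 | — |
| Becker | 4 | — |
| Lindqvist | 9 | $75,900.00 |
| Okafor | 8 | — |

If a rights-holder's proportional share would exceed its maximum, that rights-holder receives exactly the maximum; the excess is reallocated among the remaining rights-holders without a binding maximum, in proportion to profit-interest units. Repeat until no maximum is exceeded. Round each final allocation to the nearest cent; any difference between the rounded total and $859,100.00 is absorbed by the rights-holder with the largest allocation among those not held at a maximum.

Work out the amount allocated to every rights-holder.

Sum of profit-interest units: 54.
Pro-rata shares before constraints: Delacroix 286,366.6667; Petrov 238,638.8889; Becker 63,637.0370; Lindqvist 143,183.3333; Okafor 127,274.0741.
Cap binds for Lindqvist ($75,900.00); balance $783,200.00 reallocated over remaining profit-interest units 45.
Remaining shares: Delacroix 313,280.0000 → $313,280.00; Petrov 261,066.6667 → $261,066.67; Becker 69,617.7778 → $69,617.78; Okafor 139,235.5556 → $139,235.56.
Rounding difference −$0.01 applied to Delacroix → $313,279.99.

Delacroix: $313,279.99; Petrov: $261,066.67; Becker: $69,617.78; Lindqvist: $75,900.00; Okafor: $139,235.56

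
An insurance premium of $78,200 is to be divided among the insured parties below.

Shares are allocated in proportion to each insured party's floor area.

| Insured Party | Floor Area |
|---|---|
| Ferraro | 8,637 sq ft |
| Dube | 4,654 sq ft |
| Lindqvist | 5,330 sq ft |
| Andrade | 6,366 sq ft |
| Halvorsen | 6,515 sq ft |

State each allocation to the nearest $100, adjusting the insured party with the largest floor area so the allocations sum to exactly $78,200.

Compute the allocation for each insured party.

Total floor area = 8,637 + 4,654 + 5,330 + 6,366 + 6,515 = 31,502.
Pro-rata amounts: Ferraro 21,440.33; Dube 11,553.01; Lindqvist 13,231.10; Andrade 15,802.84; Halvorsen 16,172.72.
At nearest $100: Ferraro $21,400; Dube $11,600; Lindqvist $13,200; Andrade $15,800; Halvorsen $16,200. Sum = $78,200.
Sum already equals the total — no adjustment.

Ferraro: $21,400 | Dube: $11,600 | Lindqvist: $13,200 | Andrade: $15,800 | Halvorsen: $16,200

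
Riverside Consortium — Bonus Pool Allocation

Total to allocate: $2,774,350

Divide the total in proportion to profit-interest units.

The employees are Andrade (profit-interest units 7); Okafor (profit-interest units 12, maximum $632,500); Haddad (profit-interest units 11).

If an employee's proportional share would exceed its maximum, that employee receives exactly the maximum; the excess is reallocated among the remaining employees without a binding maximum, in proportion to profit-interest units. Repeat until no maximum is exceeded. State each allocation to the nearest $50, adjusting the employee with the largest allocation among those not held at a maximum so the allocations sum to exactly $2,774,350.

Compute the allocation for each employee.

Andrade: $832,950 | Okafor: $632,500 | Haddad: $1,308,900

Combined profit-interest units = 30.
Unconstrained shares: Andrade 647,348.33; Okafor 1,109,740.00; Haddad 1,017,261.67.
Held at cap: Okafor ($632,500); residual $2,141,850 reallocated over remaining profit-interest units 18.
Remaining shares: Andrade 832,941.67 → $832,950; Haddad 1,308,908.33 → $1,308,900.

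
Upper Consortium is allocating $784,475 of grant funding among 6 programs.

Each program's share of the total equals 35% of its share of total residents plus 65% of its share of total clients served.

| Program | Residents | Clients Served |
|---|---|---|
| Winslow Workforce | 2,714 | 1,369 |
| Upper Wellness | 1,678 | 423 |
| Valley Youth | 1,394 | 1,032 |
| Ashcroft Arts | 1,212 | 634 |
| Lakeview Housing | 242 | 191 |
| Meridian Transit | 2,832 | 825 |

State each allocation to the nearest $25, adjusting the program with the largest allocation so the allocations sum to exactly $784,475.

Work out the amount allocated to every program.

Winslow Workforce: $230,000 · Upper Wellness: $93,950 · Valley Youth: $155,625 · Ashcroft Arts: $105,300 · Lakeview Housing: $28,375 · Meridian Transit: $171,225

Totals — residents 10,072, clients served 4,474.
Blended shares (35% residents + 65% clients served): Winslow Workforce 0.2932; Upper Wellness 0.1198; Valley Youth 0.1984; Ashcroft Arts 0.1342; Lakeview Housing 0.0362; Meridian Transit 0.2183.
Proportional shares: Winslow Workforce 230,011.65; Upper Wellness 93,952.84; Valley Youth 155,619.58; Ashcroft Arts 105,297.51; Lakeview Housing 28,365.57; Meridian Transit 171,227.85.
At nearest $25: Winslow Workforce $230,000; Upper Wellness $93,950; Valley Youth $155,625; Ashcroft Arts $105,300; Lakeview Housing $28,375; Meridian Transit $171,225. Sum = $784,475.
Rounded total matches; no reconciliation needed.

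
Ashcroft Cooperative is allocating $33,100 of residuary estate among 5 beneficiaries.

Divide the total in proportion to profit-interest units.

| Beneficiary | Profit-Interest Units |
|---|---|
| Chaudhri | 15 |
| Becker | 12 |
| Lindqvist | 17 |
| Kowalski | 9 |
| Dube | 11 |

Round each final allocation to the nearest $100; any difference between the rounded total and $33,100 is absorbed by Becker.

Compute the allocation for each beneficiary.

Combined profit-interest units = 64.
Proportional shares: Chaudhri 15/64 × $33,100 = 7,757.81; Becker 12/64 × $33,100 = 6,206.25; Lindqvist 17/64 × $33,100 = 8,792.19; Kowalski 9/64 × $33,100 = 4,654.69; Dube 11/64 × $33,100 = 5,689.06.
At nearest $100: Chaudhri $7,800; Becker $6,200; Lindqvist $8,800; Kowalski $4,700; Dube $5,700. Sum = $33,200.
Difference $33,100 − $33,200 = −$100 applied to Becker: Becker becomes $6,100.

Chaudhri: $7,800; Becker: $6,100; Lindqvist: $8,800; Kowalski: $4,700; Dube: $5,700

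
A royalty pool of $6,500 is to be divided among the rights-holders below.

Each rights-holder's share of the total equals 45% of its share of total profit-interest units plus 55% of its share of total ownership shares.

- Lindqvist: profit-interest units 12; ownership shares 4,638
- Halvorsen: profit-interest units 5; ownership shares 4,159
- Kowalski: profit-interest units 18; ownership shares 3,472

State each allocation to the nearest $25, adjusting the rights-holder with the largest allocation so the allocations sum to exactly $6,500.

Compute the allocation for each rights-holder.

Profit-interest units total 35; ownership shares total 12,269.
Blended shares (45% profit-interest units + 55% ownership shares): Lindqvist 0.3622; Halvorsen 0.2507; Kowalski 0.3871.
Unrounded shares: Lindqvist 2,354.30; Halvorsen 1,629.73; Kowalski 2,515.97.
Rounded to nearest $25: Lindqvist $2,350; Halvorsen $1,625; Kowalski $2,525. Sum = $6,500.
Rounded total matches; no reconciliation needed.

Lindqvist: $2,350; Halvorsen: $1,625; Kowalski: $2,525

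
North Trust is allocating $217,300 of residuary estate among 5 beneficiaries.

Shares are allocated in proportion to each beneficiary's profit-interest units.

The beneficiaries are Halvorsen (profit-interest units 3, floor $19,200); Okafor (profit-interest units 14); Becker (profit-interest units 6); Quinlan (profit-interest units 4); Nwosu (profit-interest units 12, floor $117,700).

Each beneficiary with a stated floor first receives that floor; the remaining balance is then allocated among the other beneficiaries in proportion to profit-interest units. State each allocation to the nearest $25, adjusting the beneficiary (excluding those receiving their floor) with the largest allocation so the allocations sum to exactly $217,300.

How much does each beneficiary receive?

Fund the minimums — Halvorsen $19,200; Nwosu $117,700. Balance $80,400.
Balance split over remaining profit-interest units 24: Okafor 46,900.00 → $46,900; Becker 20,100.00 → $20,100; Quinlan 13,400.00 → $13,400.

Halvorsen: $19,200 · Okafor: $46,900 · Becker: $20,100 · Quinlan: $13,400 · Nwosu: $117,700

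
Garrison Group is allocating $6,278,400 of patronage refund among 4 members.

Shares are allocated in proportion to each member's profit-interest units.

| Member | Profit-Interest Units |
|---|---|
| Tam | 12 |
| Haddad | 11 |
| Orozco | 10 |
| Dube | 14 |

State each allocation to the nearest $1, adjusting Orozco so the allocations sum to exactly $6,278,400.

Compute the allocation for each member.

Tam: $1,602,996 | Haddad: $1,469,413 | Orozco: $1,335,829 | Dube: $1,870,162

Total profit-interest units = 47.
Proportional shares: Tam 12/47 × $6,278,400 = 1,602,995.74; Haddad 11/47 × $6,278,400 = 1,469,412.77; Orozco 10/47 × $6,278,400 = 1,335,829.79; Dube 14/47 × $6,278,400 = 1,870,161.70.
Rounded to nearest $1: Tam $1,602,996; Haddad $1,469,413; Orozco $1,335,830; Dube $1,870,162. Sum = $6,278,401.
Difference $6,278,400 − $6,278,401 = −$1 applied to Orozco: Orozco becomes $1,335,829.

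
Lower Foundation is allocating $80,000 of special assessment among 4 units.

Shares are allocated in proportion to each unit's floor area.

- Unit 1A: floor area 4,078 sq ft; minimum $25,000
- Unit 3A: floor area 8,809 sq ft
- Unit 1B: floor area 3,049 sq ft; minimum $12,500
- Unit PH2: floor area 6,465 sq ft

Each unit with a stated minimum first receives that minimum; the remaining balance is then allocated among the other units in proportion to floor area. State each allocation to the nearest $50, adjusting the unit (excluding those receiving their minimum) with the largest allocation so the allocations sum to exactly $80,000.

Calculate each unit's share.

Unit 1A: $25,000 | Unit 3A: $24,500 | Unit 1B: $12,500 | Unit PH2: $18,000

Minimums first: Unit 1A $25,000; Unit 1B $12,500. Residual $42,500.
Residual split over remaining floor area 15,274: Unit 3A 24,511.10 → $24,500; Unit PH2 17,988.90 → $18,000.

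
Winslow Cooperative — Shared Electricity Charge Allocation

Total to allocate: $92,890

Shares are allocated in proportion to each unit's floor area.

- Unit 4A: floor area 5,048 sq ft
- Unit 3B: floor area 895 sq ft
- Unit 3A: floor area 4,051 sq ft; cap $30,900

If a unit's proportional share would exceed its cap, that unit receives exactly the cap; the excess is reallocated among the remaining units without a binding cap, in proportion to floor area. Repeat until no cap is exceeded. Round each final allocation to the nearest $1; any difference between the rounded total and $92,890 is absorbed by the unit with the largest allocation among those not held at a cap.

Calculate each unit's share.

Unit 4A: $52,654 · Unit 3B: $9,336 · Unit 3A: $30,900

Total floor area = 9,994.
Proportional shares (ignoring caps): Unit 4A 46,919.02; Unit 3B 8,318.65; Unit 3A 37,652.33.
Held at cap: Unit 3A ($30,900); remaining pool $61,990 reallocated over remaining floor area 5,943.
Shares after redistribution: Unit 4A 52,654.47 → $52,654; Unit 3B 9,335.53 → $9,336.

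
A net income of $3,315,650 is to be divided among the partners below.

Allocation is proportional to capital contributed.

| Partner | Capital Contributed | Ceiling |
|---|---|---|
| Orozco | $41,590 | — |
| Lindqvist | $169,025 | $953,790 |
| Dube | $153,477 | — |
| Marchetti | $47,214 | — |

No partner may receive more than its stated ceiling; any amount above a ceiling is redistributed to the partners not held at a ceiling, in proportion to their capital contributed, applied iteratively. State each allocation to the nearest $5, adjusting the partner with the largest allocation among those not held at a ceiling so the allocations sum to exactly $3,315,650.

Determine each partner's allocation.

Orozco: $405,435 | Lindqvist: $953,790 | Dube: $1,496,165 | Marchetti: $460,260

Capital contributed total: 411,306.
Pro-rata shares before constraints: Orozco 335,268.35; Lindqvist 1,362,556.69; Dube 1,237,220.01; Marchetti 380,604.95.
Cap binds for Lindqvist ($953,790); remaining pool $2,361,860 reallocated over remaining capital contributed 242,281.
Remaining shares: Orozco 405,437.31 → $405,435; Dube 1,496,160.19 → $1,496,160; Marchetti 460,262.497 → $460,260.
Rounding difference +$5 applied to Dube → $1,496,165.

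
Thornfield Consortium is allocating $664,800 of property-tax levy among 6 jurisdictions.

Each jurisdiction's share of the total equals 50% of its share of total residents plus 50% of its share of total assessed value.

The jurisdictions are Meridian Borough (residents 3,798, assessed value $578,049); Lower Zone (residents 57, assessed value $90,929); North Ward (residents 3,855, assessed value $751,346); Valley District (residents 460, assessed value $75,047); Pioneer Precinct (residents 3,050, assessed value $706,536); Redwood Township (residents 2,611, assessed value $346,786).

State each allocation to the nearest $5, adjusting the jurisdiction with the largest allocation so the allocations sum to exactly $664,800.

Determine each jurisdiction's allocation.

Residents total 13,831; assessed value total 2,548,693.
Composite weights (50% residents + 50% assessed value): Meridian Borough 0.2507; Lower Zone 0.0199; North Ward 0.2868; Valley District 0.0314; Pioneer Precinct 0.2489; Redwood Township 0.1624.
Proportional shares: Meridian Borough 166,666.25; Lower Zone 13,228.82; North Ward 190,637.48; Valley District 20,842.78; Pioneer Precinct 165,446.83; Redwood Township 107,977.84.
After rounding ($5): Meridian Borough $166,665; Lower Zone $13,230; North Ward $190,635; Valley District $20,845; Pioneer Precinct $165,445; Redwood Township $107,980. Sum = $664,800.
Sum already equals the total — no adjustment.

Meridian Borough: $166,665 | Lower Zone: $13,230 | North Ward: $190,635 | Valley District: $20,845 | Pioneer Precinct: $165,445 | Redwood Township: $107,980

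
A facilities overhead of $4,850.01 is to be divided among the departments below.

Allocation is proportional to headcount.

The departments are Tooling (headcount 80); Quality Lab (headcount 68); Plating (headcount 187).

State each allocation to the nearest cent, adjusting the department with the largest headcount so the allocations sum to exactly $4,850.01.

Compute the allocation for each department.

Combined headcount = 80 + 68 + 187 = 335.
Raw shares: Tooling 1,158.2113; Quality Lab 984.4796; Plating 2,707.3190.
Rounded to nearest cent: Tooling $1,158.21; Quality Lab $984.48; Plating $2,707.32. Sum = $4,850.01.
No rounding difference to absorb.

Tooling: $1,158.21 · Quality Lab: $984.48 · Plating: $2,707.32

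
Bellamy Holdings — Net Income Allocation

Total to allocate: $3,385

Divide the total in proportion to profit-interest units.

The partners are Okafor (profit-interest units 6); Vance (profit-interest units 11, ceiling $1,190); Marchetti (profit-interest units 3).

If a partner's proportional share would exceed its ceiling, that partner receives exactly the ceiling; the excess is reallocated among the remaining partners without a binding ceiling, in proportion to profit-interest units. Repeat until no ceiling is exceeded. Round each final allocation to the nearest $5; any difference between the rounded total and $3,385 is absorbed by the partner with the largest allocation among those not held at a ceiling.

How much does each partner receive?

Okafor: $1,465; Vance: $1,190; Marchetti: $730

Profit-interest units total: 20.
Pro-rata shares before constraints: Okafor 1,015.50; Vance 1,861.75; Marchetti 507.75.
Capped: Vance ($1,190); balance $2,195 reallocated over remaining profit-interest units 9.
Redistributed shares: Okafor 1,463.33 → $1,465; Marchetti 731.67 → $730.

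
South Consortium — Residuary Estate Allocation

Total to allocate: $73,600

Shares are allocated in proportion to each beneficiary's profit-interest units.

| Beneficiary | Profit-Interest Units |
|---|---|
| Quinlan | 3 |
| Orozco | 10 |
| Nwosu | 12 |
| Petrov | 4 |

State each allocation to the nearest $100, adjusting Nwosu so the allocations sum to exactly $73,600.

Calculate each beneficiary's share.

Quinlan: $7,600 | Orozco: $25,400 | Nwosu: $30,400 | Petrov: $10,200

Combined profit-interest units = 29.
Proportional shares: Quinlan 3/29 × $73,600 = 7,613.79; Orozco 10/29 × $73,600 = 25,379.31; Nwosu 12/29 × $73,600 = 30,455.17; Petrov 4/29 × $73,600 = 10,151.72.
At nearest $100: Quinlan $7,600; Orozco $25,400; Nwosu $30,500; Petrov $10,200. Sum = $73,700.
Difference $73,600 − $73,700 = −$100 applied to Nwosu: Nwosu becomes $30,400.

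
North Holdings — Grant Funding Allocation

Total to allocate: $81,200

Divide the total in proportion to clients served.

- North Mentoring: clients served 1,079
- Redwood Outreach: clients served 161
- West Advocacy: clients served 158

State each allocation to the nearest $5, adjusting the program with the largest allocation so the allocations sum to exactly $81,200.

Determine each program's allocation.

North Mentoring: $62,675 | Redwood Outreach: $9,350 | West Advocacy: $9,175

Combined clients served = 1,398.
Raw shares: North Mentoring 1,079/1,398 × $81,200 = 62,671.53; Redwood Outreach 161/1,398 × $81,200 = 9,351.36; West Advocacy 158/1,398 × $81,200 = 9,177.11.
At nearest $5: North Mentoring $62,670; Redwood Outreach $9,350; West Advocacy $9,175. Sum = $81,195.
Difference $81,200 − $81,195 = +$5 applied to largest allocation (North Mentoring): North Mentoring becomes $62,675.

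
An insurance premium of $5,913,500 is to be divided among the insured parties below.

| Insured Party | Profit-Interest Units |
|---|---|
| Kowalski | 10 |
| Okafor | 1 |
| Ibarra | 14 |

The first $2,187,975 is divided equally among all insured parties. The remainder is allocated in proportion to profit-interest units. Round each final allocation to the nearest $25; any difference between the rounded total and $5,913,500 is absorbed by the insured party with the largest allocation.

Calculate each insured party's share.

Kowalski: $2,219,525 · Okafor: $878,350 · Ibarra: $2,815,625

Equal tier: $2,187,975 ÷ 3 = $729,325 apiece.
Remainder $3,725,525 by profit-interest units (total 25): Kowalski 1,490,210.00 → $1,490,200; Okafor 149,021.00 → $149,025; Ibarra 2,086,294.00 → $2,086,300.
Totals: Kowalski $729,325 + $1,490,200 = $2,219,525; Okafor $729,325 + $149,025 = $878,350; Ibarra $729,325 + $2,086,300 = $2,815,625.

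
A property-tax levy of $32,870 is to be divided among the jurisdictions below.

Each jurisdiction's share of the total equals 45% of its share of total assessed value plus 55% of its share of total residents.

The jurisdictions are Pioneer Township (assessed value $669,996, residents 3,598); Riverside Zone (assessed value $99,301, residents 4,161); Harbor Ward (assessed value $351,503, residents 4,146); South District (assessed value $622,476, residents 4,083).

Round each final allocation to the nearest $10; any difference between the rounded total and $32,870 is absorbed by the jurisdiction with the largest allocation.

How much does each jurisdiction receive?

Pioneer Township: $9,750 · Riverside Zone: $5,550 · Harbor Ward: $7,670 · South District: $9,900

Assessed value total 1,743,276; residents total 15,988.
Blended shares (45% assessed value + 55% residents): Pioneer Township 0.2967; Riverside Zone 0.1688; Harbor Ward 0.2334; South District 0.3011.
Proportional shares: Pioneer Township 9,753.29; Riverside Zone 5,547.63; Harbor Ward 7,670.57; South District 9,898.51.
At nearest $10: Pioneer Township $9,750; Riverside Zone $5,550; Harbor Ward $7,670; South District $9,900. Sum = $32,870.
Sum already equals the total — no adjustment.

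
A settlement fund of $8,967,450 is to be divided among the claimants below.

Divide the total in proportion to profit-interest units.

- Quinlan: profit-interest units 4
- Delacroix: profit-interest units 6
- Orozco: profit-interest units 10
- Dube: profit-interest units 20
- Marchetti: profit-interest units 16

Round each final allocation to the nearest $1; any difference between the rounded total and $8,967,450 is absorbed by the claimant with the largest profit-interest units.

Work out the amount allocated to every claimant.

Profit-interest units total: 4 + 6 + 10 + 20 + 16 = 56.
Pro-rata amounts: Quinlan 640,532.14; Delacroix 960,798.21; Orozco 1,601,330.36; Dube 3,202,660.71; Marchetti 2,562,128.57.
At nearest $1: Quinlan $640,532; Delacroix $960,798; Orozco $1,601,330; Dube $3,202,661; Marchetti $2,562,129. Sum = $8,967,450.
No rounding difference to absorb.

Quinlan: $640,532 | Delacroix: $960,798 | Orozco: $1,601,330 | Dube: $3,202,661 | Marchetti: $2,562,129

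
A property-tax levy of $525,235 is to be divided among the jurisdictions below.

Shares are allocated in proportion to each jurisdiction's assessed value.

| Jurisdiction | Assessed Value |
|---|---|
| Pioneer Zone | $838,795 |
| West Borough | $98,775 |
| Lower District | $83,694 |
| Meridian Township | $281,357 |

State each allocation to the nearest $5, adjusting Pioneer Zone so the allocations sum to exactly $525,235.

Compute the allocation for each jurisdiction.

Pioneer Zone: $338,220; West Borough: $39,825; Lower District: $33,745; Meridian Township: $113,445

Assessed value total: 1,302,621.
Pro-rata amounts: Pioneer Zone 838,795/1,302,621 × $525,235 = 338,213.87; West Borough 98,775/1,302,621 × $525,235 = 39,827.46; Lower District 83,694/1,302,621 × $525,235 = 33,746.59; Meridian Township 281,357/1,302,621 × $525,235 = 113,447.08.
At nearest $5: Pioneer Zone $338,215; West Borough $39,825; Lower District $33,745; Meridian Township $113,445. Sum = $525,230.
Difference $525,235 − $525,230 = +$5 applied to Pioneer Zone: Pioneer Zone becomes $338,220.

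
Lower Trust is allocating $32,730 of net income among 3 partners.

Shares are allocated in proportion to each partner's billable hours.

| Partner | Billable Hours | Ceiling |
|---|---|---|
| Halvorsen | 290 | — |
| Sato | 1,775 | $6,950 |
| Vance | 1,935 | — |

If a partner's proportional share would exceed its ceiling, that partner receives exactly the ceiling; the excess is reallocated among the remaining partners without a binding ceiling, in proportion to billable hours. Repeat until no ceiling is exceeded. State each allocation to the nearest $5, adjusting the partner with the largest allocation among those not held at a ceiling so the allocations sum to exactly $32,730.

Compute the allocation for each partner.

Halvorsen: $3,360; Sato: $6,950; Vance: $22,420

Combined billable hours = 4,000.
Proportional shares (ignoring caps): Halvorsen 2,372.93; Sato 14,523.94; Vance 15,833.14.
Cap binds for Sato ($6,950); balance $25,780 reallocated over remaining billable hours 2,225.
Remaining shares: Halvorsen 3,360.09 → $3,360; Vance 22,419.91 → $22,420.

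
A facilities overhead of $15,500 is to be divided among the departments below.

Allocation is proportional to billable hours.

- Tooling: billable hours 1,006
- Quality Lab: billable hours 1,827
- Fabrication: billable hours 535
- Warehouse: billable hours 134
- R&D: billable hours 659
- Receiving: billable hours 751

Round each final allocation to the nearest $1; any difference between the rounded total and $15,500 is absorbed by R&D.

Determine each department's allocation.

Tooling: $3,174; Quality Lab: $5,765; Fabrication: $1,688; Warehouse: $423; R&D: $2,080; Receiving: $2,370

Sum of billable hours: 4,912.
Pro-rata amounts: Tooling 1,006/4,912 × $15,500 = 3,174.47; Quality Lab 1,827/4,912 × $15,500 = 5,765.17; Fabrication 535/4,912 × $15,500 = 1,688.21; Warehouse 134/4,912 × $15,500 = 422.84; R&D 659/4,912 × $15,500 = 2,079.499; Receiving 751/4,912 × $15,500 = 2,369.81.
At nearest $1: Tooling $3,174; Quality Lab $5,765; Fabrication $1,688; Warehouse $423; R&D $2,079; Receiving $2,370. Sum = $15,499.
Difference $15,500 − $15,499 = +$1 applied to R&D: R&D becomes $2,080.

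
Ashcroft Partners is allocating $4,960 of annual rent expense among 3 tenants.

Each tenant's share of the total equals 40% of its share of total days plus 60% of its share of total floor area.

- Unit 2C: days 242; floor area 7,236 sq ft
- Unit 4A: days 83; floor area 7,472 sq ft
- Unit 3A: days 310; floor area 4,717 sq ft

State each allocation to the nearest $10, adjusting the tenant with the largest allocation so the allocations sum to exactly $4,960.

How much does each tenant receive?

Unit 2C: $1,870 | Unit 4A: $1,400 | Unit 3A: $1,690

Totals — days 635, floor area 19,425.
Combined weights (40% days + 60% floor area): Unit 2C 0.3759; Unit 4A 0.2831; Unit 3A 0.3410.
Unrounded shares: Unit 2C 1,864.70; Unit 4A 1,404.07; Unit 3A 1,691.23.
After rounding ($10): Unit 2C $1,860; Unit 4A $1,400; Unit 3A $1,690. Sum = $4,950.
Difference $4,960 − $4,950 = +$10 applied to largest allocation (Unit 2C): Unit 2C becomes $1,870.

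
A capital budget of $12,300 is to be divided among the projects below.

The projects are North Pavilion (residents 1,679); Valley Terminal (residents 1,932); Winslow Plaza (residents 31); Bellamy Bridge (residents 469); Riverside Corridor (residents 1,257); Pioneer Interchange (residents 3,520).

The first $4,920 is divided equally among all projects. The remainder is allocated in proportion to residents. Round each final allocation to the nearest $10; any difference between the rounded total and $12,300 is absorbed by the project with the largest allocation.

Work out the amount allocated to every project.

North Pavilion: $2,210 · Valley Terminal: $2,420 · Winslow Plaza: $850 · Bellamy Bridge: $1,210 · Riverside Corridor: $1,860 · Pioneer Interchange: $3,750

$4,920 shared equally gives $820 per project.
Remainder $7,380 by residents (total 8,888): North Pavilion 1,394.13 → $1,390; Valley Terminal 1,604.20 → $1,600; Winslow Plaza 25.74 → $30; Bellamy Bridge 389.43 → $390; Riverside Corridor 1,043.73 → $1,040; Pioneer Interchange 2,922.77 → $2,920.
Rounding difference +$10 on remainder applied to Pioneer Interchange.
Totals: North Pavilion $820 + $1,390 = $2,210; Valley Terminal $820 + $1,600 = $2,420; Winslow Plaza $820 + $30 = $850; Bellamy Bridge $820 + $390 = $1,210; Riverside Corridor $820 + $1,040 = $1,860; Pioneer Interchange $820 + $2,930 = $3,750.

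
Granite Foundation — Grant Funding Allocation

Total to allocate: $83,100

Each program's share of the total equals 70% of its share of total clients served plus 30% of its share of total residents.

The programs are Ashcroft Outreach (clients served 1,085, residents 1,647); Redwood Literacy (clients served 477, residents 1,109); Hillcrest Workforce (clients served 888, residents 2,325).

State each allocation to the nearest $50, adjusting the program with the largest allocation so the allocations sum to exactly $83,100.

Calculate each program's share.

Totals — clients served 2,450, residents 5,081.
Composite weights (70% clients served + 30% residents): Ashcroft Outreach 0.4072; Redwood Literacy 0.2018; Hillcrest Workforce 0.3910.
Raw shares: Ashcroft Outreach 33,842.03; Redwood Literacy 16,766.67; Hillcrest Workforce 32,491.30.
At nearest $50: Ashcroft Outreach $33,850; Redwood Literacy $16,750; Hillcrest Workforce $32,500. Sum = $83,100.
Sum already equals the total — no adjustment.

Ashcroft Outreach: $33,850; Redwood Literacy: $16,750; Hillcrest Workforce: $32,500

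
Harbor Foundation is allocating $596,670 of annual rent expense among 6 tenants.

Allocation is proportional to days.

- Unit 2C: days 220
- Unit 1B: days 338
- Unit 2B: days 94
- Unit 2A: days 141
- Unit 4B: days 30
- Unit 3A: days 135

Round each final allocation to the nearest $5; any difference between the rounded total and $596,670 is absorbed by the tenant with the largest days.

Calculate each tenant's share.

Unit 2C: $137,020 | Unit 1B: $210,520 | Unit 2B: $58,545 | Unit 2A: $87,820 | Unit 4B: $18,685 | Unit 3A: $84,080

Combined days = 958.
Proportional shares: Unit 2C 220/958 × $596,670 = 137,022.34; Unit 1B 338/958 × $596,670 = 210,516.14; Unit 2B 94/958 × $596,670 = 58,545.91; Unit 2A 141/958 × $596,670 = 87,818.86; Unit 4B 30/958 × $596,670 = 18,684.86; Unit 3A 135/958 × $596,670 = 84,081.89.
Rounded to nearest $5: Unit 2C $137,020; Unit 1B $210,515; Unit 2B $58,545; Unit 2A $87,820; Unit 4B $18,685; Unit 3A $84,080. Sum = $596,665.
Difference $596,670 − $596,665 = +$5 applied to largest days (Unit 1B): Unit 1B becomes $210,520.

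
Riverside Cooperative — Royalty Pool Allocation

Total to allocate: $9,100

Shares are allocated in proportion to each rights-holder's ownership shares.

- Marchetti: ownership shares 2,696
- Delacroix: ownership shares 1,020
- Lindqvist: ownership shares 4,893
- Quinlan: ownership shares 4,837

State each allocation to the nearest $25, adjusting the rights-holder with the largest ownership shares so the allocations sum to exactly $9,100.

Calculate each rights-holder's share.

Sum of ownership shares: 2,696 + 1,020 + 4,893 + 4,837 = 13,446.
Raw shares: Marchetti 1,824.60; Delacroix 690.32; Lindqvist 3,311.49; Quinlan 3,273.59.
Rounded to nearest $25: Marchetti $1,825; Delacroix $700; Lindqvist $3,300; Quinlan $3,275. Sum = $9,100.
No rounding difference to absorb.

Marchetti: $1,825 · Delacroix: $700 · Lindqvist: $3,300 · Quinlan: $3,275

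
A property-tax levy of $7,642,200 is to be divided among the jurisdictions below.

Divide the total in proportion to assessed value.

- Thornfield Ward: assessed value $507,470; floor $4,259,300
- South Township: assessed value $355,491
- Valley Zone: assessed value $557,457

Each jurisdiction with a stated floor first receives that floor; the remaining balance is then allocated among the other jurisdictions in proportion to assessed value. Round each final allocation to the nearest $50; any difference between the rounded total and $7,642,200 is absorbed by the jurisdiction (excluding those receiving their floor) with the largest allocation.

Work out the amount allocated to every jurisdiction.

Thornfield Ward: $4,259,300 | South Township: $1,317,250 | Valley Zone: $2,065,650

Minimums first: Thornfield Ward $4,259,300. Residual $3,382,900.
Residual split over remaining assessed value 912,948: South Township 1,317,260.68 → $1,317,250; Valley Zone 2,065,639.32 → $2,065,650.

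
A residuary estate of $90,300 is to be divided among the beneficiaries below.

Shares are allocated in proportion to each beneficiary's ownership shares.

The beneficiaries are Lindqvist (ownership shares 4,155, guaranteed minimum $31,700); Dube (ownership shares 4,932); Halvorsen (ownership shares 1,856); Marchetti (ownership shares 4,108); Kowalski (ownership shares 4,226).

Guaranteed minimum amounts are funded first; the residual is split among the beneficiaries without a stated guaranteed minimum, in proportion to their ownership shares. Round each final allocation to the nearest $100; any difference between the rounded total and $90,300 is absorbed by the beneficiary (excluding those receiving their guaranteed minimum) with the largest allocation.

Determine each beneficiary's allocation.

Fund the minimums — Lindqvist $31,700. Balance $58,600.
Balance split over remaining ownership shares 15,122: Dube 19,112.23 → $19,100; Halvorsen 7,192.28 → $7,200; Marchetti 15,919.11 → $15,900; Kowalski 16,376.38 → $16,400.

Lindqvist: $31,700 | Dube: $19,100 | Halvorsen: $7,200 | Marchetti: $15,900 | Kowalski: $16,400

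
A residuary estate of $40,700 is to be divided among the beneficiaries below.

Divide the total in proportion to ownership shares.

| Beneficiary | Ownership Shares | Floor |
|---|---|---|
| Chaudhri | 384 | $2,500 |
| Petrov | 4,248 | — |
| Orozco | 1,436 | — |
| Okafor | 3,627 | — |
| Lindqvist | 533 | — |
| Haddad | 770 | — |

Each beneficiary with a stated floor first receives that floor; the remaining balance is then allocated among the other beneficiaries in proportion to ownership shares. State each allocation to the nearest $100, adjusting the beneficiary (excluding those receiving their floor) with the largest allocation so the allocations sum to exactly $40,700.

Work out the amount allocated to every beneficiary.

Chaudhri: $2,500; Petrov: $15,200; Orozco: $5,200; Okafor: $13,100; Lindqvist: $1,900; Haddad: $2,800

Minimums first: Chaudhri $2,500. Residual $38,200.
Residual split over remaining ownership shares 10,614: Petrov 15,288.64 → $15,300; Orozco 5,168.19 → $5,200; Okafor 13,053.65 → $13,100; Lindqvist 1,918.28 → $1,900; Haddad 2,771.25 → $2,800.
Rounding difference −$100 applied to Petrov → $15,200.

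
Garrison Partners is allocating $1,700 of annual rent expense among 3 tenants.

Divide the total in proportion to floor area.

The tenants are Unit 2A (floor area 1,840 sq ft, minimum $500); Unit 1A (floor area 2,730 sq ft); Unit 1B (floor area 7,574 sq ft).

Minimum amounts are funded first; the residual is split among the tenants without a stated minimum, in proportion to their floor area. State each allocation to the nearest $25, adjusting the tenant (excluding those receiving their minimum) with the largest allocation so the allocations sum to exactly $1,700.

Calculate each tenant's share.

Guaranteed amounts: Unit 2A $500. Balance $1,200.
Balance split over remaining floor area 10,304: Unit 1A 317.93 → $325; Unit 1B 882.07 → $875.

Unit 2A: $500 | Unit 1A: $325 | Unit 1B: $875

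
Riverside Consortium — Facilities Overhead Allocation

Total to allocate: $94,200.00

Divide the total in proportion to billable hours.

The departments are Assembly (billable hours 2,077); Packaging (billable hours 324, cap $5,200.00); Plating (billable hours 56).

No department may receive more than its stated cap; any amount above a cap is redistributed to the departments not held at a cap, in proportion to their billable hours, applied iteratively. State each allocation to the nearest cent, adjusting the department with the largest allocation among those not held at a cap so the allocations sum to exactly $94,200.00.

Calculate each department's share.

Total billable hours = 2,457.
Pro-rata shares before constraints: Assembly 79,631.0134; Packaging 12,421.9780; Plating 2,147.0085.
Capped: Packaging ($5,200.00); remaining pool $89,000.00 reallocated over remaining billable hours 2,133.
Remaining shares: Assembly 86,663.3849 → $86,663.38; Plating 2,336.6151 → $2,336.62.

Assembly: $86,663.38; Packaging: $5,200.00; Plating: $2,336.62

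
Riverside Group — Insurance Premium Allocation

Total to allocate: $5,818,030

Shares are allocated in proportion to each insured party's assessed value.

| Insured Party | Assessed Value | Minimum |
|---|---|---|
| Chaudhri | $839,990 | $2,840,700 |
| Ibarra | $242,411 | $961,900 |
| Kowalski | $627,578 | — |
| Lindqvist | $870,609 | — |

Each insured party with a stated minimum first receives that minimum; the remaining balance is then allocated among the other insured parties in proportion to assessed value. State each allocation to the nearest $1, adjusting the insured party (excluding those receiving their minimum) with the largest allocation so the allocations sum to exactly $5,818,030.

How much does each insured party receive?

Fund the minimums — Chaudhri $2,840,700; Ibarra $961,900. Balance $2,015,430.
Balance split over remaining assessed value 1,498,187: Kowalski 844,246.77 → $844,247; Lindqvist 1,171,183.23 → $1,171,183.

Chaudhri: $2,840,700 | Ibarra: $961,900 | Kowalski: $844,247 | Lindqvist: $1,171,183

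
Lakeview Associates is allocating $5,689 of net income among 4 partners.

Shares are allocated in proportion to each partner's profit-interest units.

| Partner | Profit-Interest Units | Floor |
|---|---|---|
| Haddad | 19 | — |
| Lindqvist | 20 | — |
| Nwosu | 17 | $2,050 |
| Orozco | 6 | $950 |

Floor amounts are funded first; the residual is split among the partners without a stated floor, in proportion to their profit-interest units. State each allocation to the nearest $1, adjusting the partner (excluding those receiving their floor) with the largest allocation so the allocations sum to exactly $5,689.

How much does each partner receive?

Minimums first: Nwosu $2,050; Orozco $950. Balance $2,689.
Balance split over remaining profit-interest units 39: Haddad 1,310.03 → $1,310; Lindqvist 1,378.97 → $1,379.

Haddad: $1,310 | Lindqvist: $1,379 | Nwosu: $2,050 | Orozco: $950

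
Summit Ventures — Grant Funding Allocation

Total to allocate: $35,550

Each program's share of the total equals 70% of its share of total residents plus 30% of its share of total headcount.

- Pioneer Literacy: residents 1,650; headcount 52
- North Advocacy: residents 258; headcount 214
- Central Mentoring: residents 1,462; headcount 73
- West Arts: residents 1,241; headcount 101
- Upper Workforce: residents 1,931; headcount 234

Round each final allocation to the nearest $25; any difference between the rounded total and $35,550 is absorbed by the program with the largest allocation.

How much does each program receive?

Totals — residents 6,542, headcount 674.
Blended shares (70% residents + 30% headcount): Pioneer Literacy 0.1997; North Advocacy 0.1229; Central Mentoring 0.1889; West Arts 0.1777; Upper Workforce 0.3108.
Raw shares: Pioneer Literacy 7,099.23; North Advocacy 4,367.62; Central Mentoring 6,716.39; West Arts 6,318.79; Upper Workforce 11,047.98.
After rounding ($25): Pioneer Literacy $7,100; North Advocacy $4,375; Central Mentoring $6,725; West Arts $6,325; Upper Workforce $11,050. Sum = $35,575.
Difference $35,550 − $35,575 = −$25 applied to largest allocation (Upper Workforce): Upper Workforce becomes $11,025.

Pioneer Literacy: $7,100 · North Advocacy: $4,375 · Central Mentoring: $6,725 · West Arts: $6,325 · Upper Workforce: $11,025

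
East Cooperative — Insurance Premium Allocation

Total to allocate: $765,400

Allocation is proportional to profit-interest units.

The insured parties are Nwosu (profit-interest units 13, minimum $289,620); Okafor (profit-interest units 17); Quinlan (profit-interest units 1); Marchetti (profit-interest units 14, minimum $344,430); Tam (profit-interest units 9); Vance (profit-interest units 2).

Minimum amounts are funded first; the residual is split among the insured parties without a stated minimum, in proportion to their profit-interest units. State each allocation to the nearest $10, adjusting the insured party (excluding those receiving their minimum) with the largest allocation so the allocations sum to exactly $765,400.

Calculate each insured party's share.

Nwosu: $289,620 · Okafor: $77,000 · Quinlan: $4,530 · Marchetti: $344,430 · Tam: $40,760 · Vance: $9,060

Minimums first: Nwosu $289,620; Marchetti $344,430. Remaining pool $131,350.
Remaining pool split over remaining profit-interest units 29: Okafor 76,998.28 → $77,000; Quinlan 4,529.31 → $4,530; Tam 40,763.79 → $40,760; Vance 9,058.62 → $9,060.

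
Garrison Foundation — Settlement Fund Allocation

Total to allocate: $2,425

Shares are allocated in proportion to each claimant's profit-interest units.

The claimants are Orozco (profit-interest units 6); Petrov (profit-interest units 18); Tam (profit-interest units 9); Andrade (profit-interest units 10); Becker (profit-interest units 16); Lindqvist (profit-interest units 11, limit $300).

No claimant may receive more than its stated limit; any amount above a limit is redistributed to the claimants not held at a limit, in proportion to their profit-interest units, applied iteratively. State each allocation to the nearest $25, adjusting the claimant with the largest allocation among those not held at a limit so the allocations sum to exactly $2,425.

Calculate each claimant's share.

Total profit-interest units = 70.
Unconstrained shares: Orozco 207.86; Petrov 623.57; Tam 311.79; Andrade 346.43; Becker 554.29; Lindqvist 381.07.
Held at cap: Lindqvist ($300); remaining pool $2,125 reallocated over remaining profit-interest units 59.
Shares after redistribution: Orozco 216.10 → $225; Petrov 648.31 → $650; Tam 324.15 → $325; Andrade 360.17 → $350; Becker 576.27 → $575.

Orozco: $225; Petrov: $650; Tam: $325; Andrade: $350; Becker: $575; Lindqvist: $300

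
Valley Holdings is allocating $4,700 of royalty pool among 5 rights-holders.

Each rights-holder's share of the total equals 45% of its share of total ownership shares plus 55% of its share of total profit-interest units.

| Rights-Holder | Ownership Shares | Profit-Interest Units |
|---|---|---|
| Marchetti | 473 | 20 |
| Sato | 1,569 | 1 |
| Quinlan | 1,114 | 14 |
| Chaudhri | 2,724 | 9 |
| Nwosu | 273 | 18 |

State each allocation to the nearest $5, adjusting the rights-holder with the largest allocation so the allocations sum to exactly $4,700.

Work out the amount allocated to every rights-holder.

Ownership shares total 6,153; profit-interest units total 62.
Blended shares (45% ownership shares + 55% profit-interest units): Marchetti 0.2120; Sato 0.1236; Quinlan 0.2057; Chaudhri 0.2791; Nwosu 0.1796.
Unrounded shares: Marchetti 996.46; Sato 581.01; Quinlan 966.63; Chaudhri 1,311.58; Nwosu 844.32.
After rounding ($5): Marchetti $995; Sato $580; Quinlan $965; Chaudhri $1,310; Nwosu $845. Sum = $4,695.
Difference $4,700 − $4,695 = +$5 applied to largest allocation (Chaudhri): Chaudhri becomes $1,315.

Marchetti: $995 · Sato: $580 · Quinlan: $965 · Chaudhri: $1,315 · Nwosu: $845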